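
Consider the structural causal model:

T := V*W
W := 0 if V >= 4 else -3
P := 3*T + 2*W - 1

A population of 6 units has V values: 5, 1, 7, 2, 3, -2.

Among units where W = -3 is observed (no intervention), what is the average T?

-3

E[T|W=-3] averages over only the 4 units with W=-3 (V = 1, 2, 3, -2): T = -3, -6, -9, 6, mean -3.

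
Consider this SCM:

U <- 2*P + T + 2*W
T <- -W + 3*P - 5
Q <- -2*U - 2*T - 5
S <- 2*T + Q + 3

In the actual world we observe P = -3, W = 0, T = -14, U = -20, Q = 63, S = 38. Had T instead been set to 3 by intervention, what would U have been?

-3

The intervention breaks the incoming arrows to T: T <- -W + 3*P - 5 no longer applies, and T = 3.
U = 2*P + T + 2*W  [with P=-3, T=3, W=0]  = -3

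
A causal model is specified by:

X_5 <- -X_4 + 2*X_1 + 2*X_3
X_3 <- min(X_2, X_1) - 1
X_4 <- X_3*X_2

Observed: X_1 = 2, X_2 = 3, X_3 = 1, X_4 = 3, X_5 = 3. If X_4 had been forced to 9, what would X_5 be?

-3

Intervening sets X_4 = 9 and removes its equation (X_4 <- X_3*X_2).
X_3 = min(X_2, X_1) - 1  [with X_2=3, X_1=2]  = 1
X_5 = -X_4 + 2*X_1 + 2*X_3  [with X_4=9, X_1=2, X_3=1]  = -3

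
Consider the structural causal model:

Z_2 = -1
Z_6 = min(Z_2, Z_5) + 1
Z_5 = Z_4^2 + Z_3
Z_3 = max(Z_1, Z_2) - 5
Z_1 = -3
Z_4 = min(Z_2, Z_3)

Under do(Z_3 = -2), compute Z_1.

-3

Under do(Z_3=-2), the mechanism Z_3 = max(Z_1, Z_2) - 5 is discarded; Z_3 is fixed at -2.
Z_1 is not downstream of the intervention, so its value is determined by the original equations.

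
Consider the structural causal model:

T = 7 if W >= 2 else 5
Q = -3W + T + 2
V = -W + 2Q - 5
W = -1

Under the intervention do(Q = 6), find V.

The intervention breaks the incoming arrows to Q: Q = -3W + T + 2 no longer applies, and Q = 6.
V = -W + 2Q - 5  [with W=-1, Q=6]  = 8

8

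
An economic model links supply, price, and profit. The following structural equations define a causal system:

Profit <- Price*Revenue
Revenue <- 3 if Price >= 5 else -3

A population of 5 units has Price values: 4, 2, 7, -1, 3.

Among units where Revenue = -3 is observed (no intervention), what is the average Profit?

-6

Observing Revenue=-3 restricts to units where Revenue's equation naturally yields -3: Price ∈ {4, 2, -1, 3}. In that subpopulation Profit = -12, -6, 3, -9, mean -6.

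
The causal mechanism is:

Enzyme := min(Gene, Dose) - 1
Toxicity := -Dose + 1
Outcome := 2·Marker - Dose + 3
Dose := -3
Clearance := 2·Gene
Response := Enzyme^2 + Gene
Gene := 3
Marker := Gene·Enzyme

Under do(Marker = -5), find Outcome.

do(Marker=-5) replaces the equation Marker := Gene·Enzyme with the constant Marker = -5.
Outcome = 2·Marker - Dose + 3  [with Marker=-5, Dose=-3]  = -4

-4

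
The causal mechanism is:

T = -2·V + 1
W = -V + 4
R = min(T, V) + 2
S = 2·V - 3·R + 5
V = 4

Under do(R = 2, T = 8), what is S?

The joint intervention fixes R = 2, T = 8, removing each variable's own equation.
S = 2·V - 3·R + 5  [with V=4, R=2]  = 7

7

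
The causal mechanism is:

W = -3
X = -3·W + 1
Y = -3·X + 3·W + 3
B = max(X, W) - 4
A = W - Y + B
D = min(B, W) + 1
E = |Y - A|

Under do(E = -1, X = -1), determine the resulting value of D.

-4

Under do(E = -1, X = -1), each intervened variable's structural equation is replaced by its fixed value.
B = max(X, W) - 4  [with X=-1, W=-3]  = -5
D = min(B, W) + 1  [with B=-5, W=-3]  = -4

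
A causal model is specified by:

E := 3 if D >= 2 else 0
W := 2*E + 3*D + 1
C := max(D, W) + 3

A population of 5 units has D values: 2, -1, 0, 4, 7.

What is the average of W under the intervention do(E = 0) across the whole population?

Under do(E=0), E's equation is replaced by E=0 for every unit. Per-unit W: 7, -2, 1, 13, 22. Mean = 8.2.

8.2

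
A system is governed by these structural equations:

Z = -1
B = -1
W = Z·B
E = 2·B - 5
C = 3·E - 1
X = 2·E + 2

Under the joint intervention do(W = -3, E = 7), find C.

20

Setting W = -3, E = 7 by intervention discards those variables' equations.
C = 3·E - 1  [with E=7]  = 20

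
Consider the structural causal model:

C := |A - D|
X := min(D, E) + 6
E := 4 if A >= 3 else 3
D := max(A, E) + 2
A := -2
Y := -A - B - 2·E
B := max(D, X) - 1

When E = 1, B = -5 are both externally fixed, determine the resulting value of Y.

5

Setting E = 1, B = -5 by intervention discards those variables' equations.
Y = -A - B - 2·E  [with A=-2, B=-5, E=1]  = 5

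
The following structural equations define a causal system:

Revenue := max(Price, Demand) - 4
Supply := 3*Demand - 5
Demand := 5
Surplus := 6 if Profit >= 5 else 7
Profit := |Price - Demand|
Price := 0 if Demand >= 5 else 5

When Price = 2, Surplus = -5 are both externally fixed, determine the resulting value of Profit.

3

Setting Price = 2, Surplus = -5 by intervention discards those variables' equations.
Profit = |Price - Demand|  [with Price=2, Demand=5]  = 3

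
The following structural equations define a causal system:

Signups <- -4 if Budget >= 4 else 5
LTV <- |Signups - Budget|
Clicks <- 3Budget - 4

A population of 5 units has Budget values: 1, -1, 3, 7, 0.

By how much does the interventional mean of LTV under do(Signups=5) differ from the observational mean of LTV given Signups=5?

-0.45

do(Signups=5) breaks Signups's dependence on Budget. With Signups=5 fixed, LTV across the units is 4, 6, 2, 2, 5, mean 3.8.
E[LTV|Signups=5] averages over only the 4 units with Signups=5 (Budget = 1, -1, 3, 0): LTV = 4, 6, 2, 5, mean 4.25.
Difference = 3.8 − 4.25 = -0.45.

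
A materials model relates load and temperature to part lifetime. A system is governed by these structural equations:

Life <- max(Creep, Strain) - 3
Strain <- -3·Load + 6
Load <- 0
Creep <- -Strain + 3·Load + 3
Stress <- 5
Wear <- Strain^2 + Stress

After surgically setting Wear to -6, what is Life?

3

The intervention breaks the incoming arrows to Wear: Wear <- Strain^2 + Stress no longer applies, and Wear = -6.
Since Life is not a descendant of the intervened variable, it is unaffected.
Strain = -3·Load + 6  [with Load=0]  = 6
Creep = -Strain + 3·Load + 3  [with Strain=6, Load=0]  = -3
Life = max(Creep, Strain) - 3  [with Creep=-3, Strain=6]  = 3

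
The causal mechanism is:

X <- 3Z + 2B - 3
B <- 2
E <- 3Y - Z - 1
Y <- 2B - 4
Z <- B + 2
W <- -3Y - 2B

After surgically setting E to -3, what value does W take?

The intervention breaks the incoming arrows to E: E <- 3Y - Z - 1 no longer applies, and E = -3.
Since W is not a descendant of the intervened variable, it is unaffected.
Y = 2B - 4  [with B=2]  = 0
W = -3Y - 2B  [with Y=0, B=2]  = -4

-4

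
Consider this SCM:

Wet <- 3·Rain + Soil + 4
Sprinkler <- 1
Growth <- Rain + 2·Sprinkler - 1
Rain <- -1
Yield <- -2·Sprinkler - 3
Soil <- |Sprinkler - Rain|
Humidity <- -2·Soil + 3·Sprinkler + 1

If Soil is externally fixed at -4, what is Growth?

do(Soil=-4) replaces the equation Soil <- |Sprinkler - Rain| with the constant Soil = -4.
Growth is not downstream of the intervention, so its value is determined by the original equations.
Growth = Rain + 2·Sprinkler - 1  [with Rain=-1, Sprinkler=1]  = 0

0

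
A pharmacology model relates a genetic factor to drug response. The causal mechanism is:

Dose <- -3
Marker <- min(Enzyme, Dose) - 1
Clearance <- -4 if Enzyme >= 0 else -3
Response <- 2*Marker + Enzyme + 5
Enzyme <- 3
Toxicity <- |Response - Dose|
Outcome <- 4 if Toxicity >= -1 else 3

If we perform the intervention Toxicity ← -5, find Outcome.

3

Under do(Toxicity=-5), the mechanism Toxicity <- |Response - Dose| is discarded; Toxicity is fixed at -5.
Outcome = 4 if Toxicity >= -1 else 3  [with Toxicity=-5]  = 3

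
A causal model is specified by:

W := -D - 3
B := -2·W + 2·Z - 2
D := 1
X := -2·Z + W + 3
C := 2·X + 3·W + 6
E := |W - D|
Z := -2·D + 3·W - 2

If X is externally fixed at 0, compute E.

5

Under do(X=0), the mechanism X := -2·Z + W + 3 is discarded; X is fixed at 0.
Since E is not a descendant of the intervened variable, it is unaffected.
W = -D - 3  [with D=1]  = -4
E = |W - D|  [with W=-4, D=1]  = 5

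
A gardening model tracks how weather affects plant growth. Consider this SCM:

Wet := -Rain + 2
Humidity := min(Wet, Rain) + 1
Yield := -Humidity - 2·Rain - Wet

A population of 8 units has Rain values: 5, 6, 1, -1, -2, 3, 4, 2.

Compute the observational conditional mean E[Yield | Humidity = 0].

Observing Humidity=0 restricts to units where Humidity's equation naturally yields 0: Rain ∈ {-1, 3}. In that subpopulation Yield = -1, -5, mean -3.

-3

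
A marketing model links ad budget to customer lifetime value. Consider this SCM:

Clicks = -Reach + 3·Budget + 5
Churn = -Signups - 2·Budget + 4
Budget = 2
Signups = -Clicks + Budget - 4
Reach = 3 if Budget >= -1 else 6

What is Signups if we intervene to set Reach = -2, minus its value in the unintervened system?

-5

Under do(Reach=-2), the mechanism Reach = 3 if Budget >= -1 else 6 is discarded; Reach is fixed at -2.
Clicks = -Reach + 3·Budget + 5  [with Reach=-2, Budget=2]  = 13
Signups = -Clicks + Budget - 4  [with Clicks=13, Budget=2]  = -15
Without intervention: Reach = 3 if Budget >= -1 else 6  [with Budget=2]  = 3; Clicks = -Reach + 3·Budget + 5  [with Reach=3, Budget=2]  = 8; Signups = -Clicks + Budget - 4  [with Clicks=8, Budget=2]  = -10.
Change = -15 − (-10) = -5.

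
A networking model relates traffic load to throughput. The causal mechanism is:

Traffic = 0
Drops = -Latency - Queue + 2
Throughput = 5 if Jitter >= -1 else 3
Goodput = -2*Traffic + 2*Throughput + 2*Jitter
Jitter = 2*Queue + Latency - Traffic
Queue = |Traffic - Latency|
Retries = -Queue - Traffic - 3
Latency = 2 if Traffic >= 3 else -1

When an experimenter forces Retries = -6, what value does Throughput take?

5

Under do(Retries=-6), the mechanism Retries = -Queue - Traffic - 3 is discarded; Retries is fixed at -6.
Since Throughput is not a descendant of the intervened variable, it is unaffected.
Latency = 2 if Traffic >= 3 else -1  [with Traffic=0]  = -1
Queue = |Traffic - Latency|  [with Traffic=0, Latency=-1]  = 1
Jitter = 2*Queue + Latency - Traffic  [with Queue=1, Latency=-1, Traffic=0]  = 1
Throughput = 5 if Jitter >= -1 else 3  [with Jitter=1]  = 5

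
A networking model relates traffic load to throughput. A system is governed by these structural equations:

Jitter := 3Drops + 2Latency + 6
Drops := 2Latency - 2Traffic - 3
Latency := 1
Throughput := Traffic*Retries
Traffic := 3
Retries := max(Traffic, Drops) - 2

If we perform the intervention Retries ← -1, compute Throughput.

-3

Under do(Retries=-1), the mechanism Retries := max(Traffic, Drops) - 2 is discarded; Retries is fixed at -1.
Throughput = Traffic*Retries  [with Traffic=3, Retries=-1]  = -3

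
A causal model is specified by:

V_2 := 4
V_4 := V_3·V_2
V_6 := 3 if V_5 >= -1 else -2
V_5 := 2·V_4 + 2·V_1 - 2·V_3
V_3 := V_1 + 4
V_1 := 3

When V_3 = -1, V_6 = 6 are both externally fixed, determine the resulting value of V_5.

The joint intervention fixes V_3 = -1, V_6 = 6, removing each variable's own equation.
V_4 = V_3·V_2  [with V_3=-1, V_2=4]  = -4
V_5 = 2·V_4 + 2·V_1 - 2·V_3  [with V_4=-4, V_1=3, V_3=-1]  = 0

0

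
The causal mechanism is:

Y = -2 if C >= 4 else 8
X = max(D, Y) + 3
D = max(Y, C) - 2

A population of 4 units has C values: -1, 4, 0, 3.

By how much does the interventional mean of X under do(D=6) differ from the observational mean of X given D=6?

-0.5

The intervention sets D=6 in all 4 units regardless of C. Recomputing X per unit gives 11, 9, 11, 11; average 10.5.
E[X|D=6] averages over only the 3 units with D=6 (C = -1, 0, 3): X = 11, 11, 11, mean 11.
Difference = 10.5 − 11 = -0.5.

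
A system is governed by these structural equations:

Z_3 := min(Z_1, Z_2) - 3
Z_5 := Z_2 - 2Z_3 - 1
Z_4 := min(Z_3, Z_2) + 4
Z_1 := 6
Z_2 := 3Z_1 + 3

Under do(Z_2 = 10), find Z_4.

7

Under do(Z_2=10), the mechanism Z_2 := 3Z_1 + 3 is discarded; Z_2 is fixed at 10.
Z_3 = min(Z_1, Z_2) - 3  [with Z_1=6, Z_2=10]  = 3
Z_4 = min(Z_3, Z_2) + 4  [with Z_3=3, Z_2=10]  = 7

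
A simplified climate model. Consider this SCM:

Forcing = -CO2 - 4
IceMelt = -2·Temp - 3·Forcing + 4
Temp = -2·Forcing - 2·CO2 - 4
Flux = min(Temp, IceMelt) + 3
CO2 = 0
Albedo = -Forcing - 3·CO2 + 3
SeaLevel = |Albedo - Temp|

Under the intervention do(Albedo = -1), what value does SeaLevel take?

5

The intervention breaks the incoming arrows to Albedo: Albedo = -Forcing - 3·CO2 + 3 no longer applies, and Albedo = -1.
Forcing = -CO2 - 4  [with CO2=0]  = -4
Temp = -2·Forcing - 2·CO2 - 4  [with Forcing=-4, CO2=0]  = 4
SeaLevel = |Albedo - Temp|  [with Albedo=-1, Temp=4]  = 5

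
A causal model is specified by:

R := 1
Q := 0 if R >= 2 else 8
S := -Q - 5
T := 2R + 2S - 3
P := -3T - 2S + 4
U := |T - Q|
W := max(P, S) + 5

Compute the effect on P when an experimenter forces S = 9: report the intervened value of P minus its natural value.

-176

do(S=9) replaces the equation S := -Q - 5 with the constant S = 9.
T = 2R + 2S - 3  [with R=1, S=9]  = 17
P = -3T - 2S + 4  [with T=17, S=9]  = -65
Without intervention: Q = 0 if R >= 2 else 8  [with R=1]  = 8; S = -Q - 5  [with Q=8]  = -13; T = 2R + 2S - 3  [with R=1, S=-13]  = -27; P = -3T - 2S + 4  [with T=-27, S=-13]  = 111.
Change = -65 − 111 = -176.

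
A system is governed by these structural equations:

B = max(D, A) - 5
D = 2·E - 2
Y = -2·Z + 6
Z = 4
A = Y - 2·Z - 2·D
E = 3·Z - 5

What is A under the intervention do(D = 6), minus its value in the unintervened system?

do(D=6) replaces the equation D = 2·E - 2 with the constant D = 6.
Y = -2·Z + 6  [with Z=4]  = -2
A = Y - 2·Z - 2·D  [with Y=-2, Z=4, D=6]  = -22
Without intervention: E = 3·Z - 5  [with Z=4]  = 7; D = 2·E - 2  [with E=7]  = 12; Y = -2·Z + 6  [with Z=4]  = -2; A = Y - 2·Z - 2·D  [with Y=-2, Z=4, D=12]  = -34.
Change = -22 − (-34) = 12.

12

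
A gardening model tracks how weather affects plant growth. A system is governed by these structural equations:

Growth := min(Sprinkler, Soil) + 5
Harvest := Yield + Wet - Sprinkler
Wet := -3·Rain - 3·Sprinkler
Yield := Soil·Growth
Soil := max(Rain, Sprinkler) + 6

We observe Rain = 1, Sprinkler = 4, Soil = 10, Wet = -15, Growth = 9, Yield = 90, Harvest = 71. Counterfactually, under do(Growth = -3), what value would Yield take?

-30

The intervention breaks the incoming arrows to Growth: Growth := min(Sprinkler, Soil) + 5 no longer applies, and Growth = -3.
Soil = max(Rain, Sprinkler) + 6  [with Rain=1, Sprinkler=4]  = 10
Yield = Soil·Growth  [with Soil=10, Growth=-3]  = -30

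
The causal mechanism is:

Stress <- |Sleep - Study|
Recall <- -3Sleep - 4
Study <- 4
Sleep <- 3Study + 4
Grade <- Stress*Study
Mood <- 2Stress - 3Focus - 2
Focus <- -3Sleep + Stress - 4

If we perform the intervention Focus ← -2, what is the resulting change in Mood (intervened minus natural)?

-114

Intervening sets Focus = -2 and removes its equation (Focus <- -3Sleep + Stress - 4).
Sleep = 3Study + 4  [with Study=4]  = 16
Stress = |Sleep - Study|  [with Sleep=16, Study=4]  = 12
Mood = 2Stress - 3Focus - 2  [with Stress=12, Focus=-2]  = 28
Without intervention: Sleep = 3Study + 4  [with Study=4]  = 16; Stress = |Sleep - Study|  [with Sleep=16, Study=4]  = 12; Focus = -3Sleep + Stress - 4  [with Sleep=16, Stress=12]  = -40; Mood = 2Stress - 3Focus - 2  [with Stress=12, Focus=-40]  = 142.
Change = 28 − 142 = -114.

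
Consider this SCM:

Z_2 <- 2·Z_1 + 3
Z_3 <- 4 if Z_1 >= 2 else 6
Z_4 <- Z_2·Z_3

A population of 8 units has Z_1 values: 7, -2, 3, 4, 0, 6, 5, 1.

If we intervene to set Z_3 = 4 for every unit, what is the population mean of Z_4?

Every unit gets Z_3=4 under the intervention. Z_4 values become 68, -4, 36, 44, 12, 60, 52, 20; E[Z_4|do(Z_3=4)] = 36.

36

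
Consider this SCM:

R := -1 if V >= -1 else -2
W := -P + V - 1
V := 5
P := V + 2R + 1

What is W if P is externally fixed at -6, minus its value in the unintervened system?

10

The intervention breaks the incoming arrows to P: P := V + 2R + 1 no longer applies, and P = -6.
W = -P + V - 1  [with P=-6, V=5]  = 10
Without intervention: R = -1 if V >= -1 else -2  [with V=5]  = -1; P = V + 2R + 1  [with V=5, R=-1]  = 4; W = -P + V - 1  [with P=4, V=5]  = 0.
Change = 10 − 0 = 10.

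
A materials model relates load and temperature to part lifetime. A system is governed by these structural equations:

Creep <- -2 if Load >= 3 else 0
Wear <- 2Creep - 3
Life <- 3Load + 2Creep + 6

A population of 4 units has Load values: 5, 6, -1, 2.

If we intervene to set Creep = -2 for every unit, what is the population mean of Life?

11

Under do(Creep=-2), Creep's equation is replaced by Creep=-2 for every unit. Per-unit Life: 17, 20, -1, 8. Mean = 11.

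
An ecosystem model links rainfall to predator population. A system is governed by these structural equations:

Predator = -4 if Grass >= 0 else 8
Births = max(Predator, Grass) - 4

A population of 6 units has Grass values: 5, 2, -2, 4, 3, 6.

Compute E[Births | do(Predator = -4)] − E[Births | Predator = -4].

The intervention sets Predator=-4 in all 6 units regardless of Grass. Recomputing Births per unit gives 1, -2, -6, 0, -1, 2; average -1.
E[Births|Predator=-4] averages over only the 5 units with Predator=-4 (Grass = 5, 2, 4, 3, 6): Births = 1, -2, 0, -1, 2, mean 0.
Difference = -1 − 0 = -1.

-1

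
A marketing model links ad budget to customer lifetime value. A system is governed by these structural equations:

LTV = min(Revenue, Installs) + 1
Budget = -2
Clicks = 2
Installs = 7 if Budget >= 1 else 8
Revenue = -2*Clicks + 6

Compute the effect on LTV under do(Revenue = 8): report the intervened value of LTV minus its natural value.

6

Intervening sets Revenue = 8 and removes its equation (Revenue = -2*Clicks + 6).
Installs = 7 if Budget >= 1 else 8  [with Budget=-2]  = 8
LTV = min(Revenue, Installs) + 1  [with Revenue=8, Installs=8]  = 9
Without intervention: Installs = 7 if Budget >= 1 else 8  [with Budget=-2]  = 8; Revenue = -2*Clicks + 6  [with Clicks=2]  = 2; LTV = min(Revenue, Installs) + 1  [with Revenue=2, Installs=8]  = 3.
Change = 9 − 3 = 6.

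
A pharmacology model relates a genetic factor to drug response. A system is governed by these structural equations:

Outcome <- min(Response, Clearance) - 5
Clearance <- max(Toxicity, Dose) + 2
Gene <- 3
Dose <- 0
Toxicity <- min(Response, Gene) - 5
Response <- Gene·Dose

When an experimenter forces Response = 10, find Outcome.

The intervention breaks the incoming arrows to Response: Response <- Gene·Dose no longer applies, and Response = 10.
Toxicity = min(Response, Gene) - 5  [with Response=10, Gene=3]  = -2
Clearance = max(Toxicity, Dose) + 2  [with Toxicity=-2, Dose=0]  = 2
Outcome = min(Response, Clearance) - 5  [with Response=10, Clearance=2]  = -3

-3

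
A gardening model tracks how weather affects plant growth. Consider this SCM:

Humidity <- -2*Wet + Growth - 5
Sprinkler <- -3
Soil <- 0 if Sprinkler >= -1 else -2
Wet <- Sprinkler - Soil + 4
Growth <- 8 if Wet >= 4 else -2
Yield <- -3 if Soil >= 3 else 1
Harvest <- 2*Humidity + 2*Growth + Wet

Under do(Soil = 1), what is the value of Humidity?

-7

do(Soil=1) replaces the equation Soil <- 0 if Sprinkler >= -1 else -2 with the constant Soil = 1.
Wet = Sprinkler - Soil + 4  [with Sprinkler=-3, Soil=1]  = 0
Growth = 8 if Wet >= 4 else -2  [with Wet=0]  = -2
Humidity = -2*Wet + Growth - 5  [with Wet=0, Growth=-2]  = -7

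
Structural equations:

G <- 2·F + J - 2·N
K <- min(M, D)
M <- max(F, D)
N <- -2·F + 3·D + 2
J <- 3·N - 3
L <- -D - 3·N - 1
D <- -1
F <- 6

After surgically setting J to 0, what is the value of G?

38

Intervening sets J = 0 and removes its equation (J <- 3·N - 3).
N = -2·F + 3·D + 2  [with F=6, D=-1]  = -13
G = 2·F + J - 2·N  [with F=6, J=0, N=-13]  = 38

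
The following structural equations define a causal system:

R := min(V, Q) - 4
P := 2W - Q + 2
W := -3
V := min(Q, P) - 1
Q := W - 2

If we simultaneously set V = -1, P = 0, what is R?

The joint intervention fixes V = -1, P = 0, removing each variable's own equation.
Q = W - 2  [with W=-3]  = -5
R = min(V, Q) - 4  [with V=-1, Q=-5]  = -9

-9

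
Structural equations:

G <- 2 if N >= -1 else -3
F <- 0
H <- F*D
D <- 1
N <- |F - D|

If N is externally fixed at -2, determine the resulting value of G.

The intervention breaks the incoming arrows to N: N <- |F - D| no longer applies, and N = -2.
G = 2 if N >= -1 else -3  [with N=-2]  = -3

-3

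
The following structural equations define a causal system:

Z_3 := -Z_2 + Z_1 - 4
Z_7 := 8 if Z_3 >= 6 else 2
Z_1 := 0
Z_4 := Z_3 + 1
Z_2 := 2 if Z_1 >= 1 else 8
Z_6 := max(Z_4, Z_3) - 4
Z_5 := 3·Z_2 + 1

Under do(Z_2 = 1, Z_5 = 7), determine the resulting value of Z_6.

Setting Z_2 = 1, Z_5 = 7 by intervention discards those variables' equations.
Z_3 = -Z_2 + Z_1 - 4  [with Z_2=1, Z_1=0]  = -5
Z_4 = Z_3 + 1  [with Z_3=-5]  = -4
Z_6 = max(Z_4, Z_3) - 4  [with Z_4=-4, Z_3=-5]  = -8

-8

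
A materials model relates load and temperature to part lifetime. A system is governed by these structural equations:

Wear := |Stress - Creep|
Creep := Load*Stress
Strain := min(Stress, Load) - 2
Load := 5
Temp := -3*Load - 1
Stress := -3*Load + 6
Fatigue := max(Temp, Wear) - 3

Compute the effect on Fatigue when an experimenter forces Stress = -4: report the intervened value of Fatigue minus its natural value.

-20

Under do(Stress=-4), the mechanism Stress := -3*Load + 6 is discarded; Stress is fixed at -4.
Temp = -3*Load - 1  [with Load=5]  = -16
Creep = Load*Stress  [with Load=5, Stress=-4]  = -20
Wear = |Stress - Creep|  [with Stress=-4, Creep=-20]  = 16
Fatigue = max(Temp, Wear) - 3  [with Temp=-16, Wear=16]  = 13
Without intervention: Stress = -3*Load + 6  [with Load=5]  = -9; Temp = -3*Load - 1  [with Load=5]  = -16; Creep = Load*Stress  [with Load=5, Stress=-9]  = -45; Wear = |Stress - Creep|  [with Stress=-9, Creep=-45]  = 36; Fatigue = max(Temp, Wear) - 3  [with Temp=-16, Wear=36]  = 33.
Change = 13 − 33 = -20.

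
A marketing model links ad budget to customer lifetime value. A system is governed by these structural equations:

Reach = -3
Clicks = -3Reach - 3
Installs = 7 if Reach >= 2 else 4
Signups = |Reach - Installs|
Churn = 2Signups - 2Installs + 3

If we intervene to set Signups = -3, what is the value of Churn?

Intervening sets Signups = -3 and removes its equation (Signups = |Reach - Installs|).
Installs = 7 if Reach >= 2 else 4  [with Reach=-3]  = 4
Churn = 2Signups - 2Installs + 3  [with Signups=-3, Installs=4]  = -11

-11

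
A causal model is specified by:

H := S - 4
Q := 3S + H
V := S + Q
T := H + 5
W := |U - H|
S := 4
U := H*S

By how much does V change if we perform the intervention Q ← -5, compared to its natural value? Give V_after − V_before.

The intervention breaks the incoming arrows to Q: Q := 3S + H no longer applies, and Q = -5.
V = S + Q  [with S=4, Q=-5]  = -1
Without intervention: H = S - 4  [with S=4]  = 0; Q = 3S + H  [with S=4, H=0]  = 12; V = S + Q  [with S=4, Q=12]  = 16.
Change = -1 − 16 = -17.

-17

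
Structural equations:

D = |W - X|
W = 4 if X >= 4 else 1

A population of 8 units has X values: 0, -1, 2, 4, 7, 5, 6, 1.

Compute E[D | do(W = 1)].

2.75

Under do(W=1), W's equation is replaced by W=1 for every unit. Per-unit D: 1, 2, 1, 3, 6, 4, 5, 0. Mean = 2.75.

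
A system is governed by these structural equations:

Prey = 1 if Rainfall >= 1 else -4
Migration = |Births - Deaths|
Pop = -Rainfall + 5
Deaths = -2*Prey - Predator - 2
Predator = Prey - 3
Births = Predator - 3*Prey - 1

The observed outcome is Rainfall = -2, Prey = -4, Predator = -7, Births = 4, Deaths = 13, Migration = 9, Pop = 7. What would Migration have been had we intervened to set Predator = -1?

3

The intervention breaks the incoming arrows to Predator: Predator = Prey - 3 no longer applies, and Predator = -1.
Prey = 1 if Rainfall >= 1 else -4  [with Rainfall=-2]  = -4
Births = Predator - 3*Prey - 1  [with Predator=-1, Prey=-4]  = 10
Deaths = -2*Prey - Predator - 2  [with Prey=-4, Predator=-1]  = 7
Migration = |Births - Deaths|  [with Births=10, Deaths=7]  = 3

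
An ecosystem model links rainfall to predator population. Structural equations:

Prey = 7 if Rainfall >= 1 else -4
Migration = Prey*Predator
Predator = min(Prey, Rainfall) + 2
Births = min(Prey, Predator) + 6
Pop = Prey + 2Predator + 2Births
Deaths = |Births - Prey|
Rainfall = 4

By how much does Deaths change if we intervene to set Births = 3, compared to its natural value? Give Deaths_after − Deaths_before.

Intervening sets Births = 3 and removes its equation (Births = min(Prey, Predator) + 6).
Prey = 7 if Rainfall >= 1 else -4  [with Rainfall=4]  = 7
Deaths = |Births - Prey|  [with Births=3, Prey=7]  = 4
Without intervention: Prey = 7 if Rainfall >= 1 else -4  [with Rainfall=4]  = 7; Predator = min(Prey, Rainfall) + 2  [with Prey=7, Rainfall=4]  = 6; Births = min(Prey, Predator) + 6  [with Prey=7, Predator=6]  = 12; Deaths = |Births - Prey|  [with Births=12, Prey=7]  = 5.
Change = 4 − 5 = -1.

-1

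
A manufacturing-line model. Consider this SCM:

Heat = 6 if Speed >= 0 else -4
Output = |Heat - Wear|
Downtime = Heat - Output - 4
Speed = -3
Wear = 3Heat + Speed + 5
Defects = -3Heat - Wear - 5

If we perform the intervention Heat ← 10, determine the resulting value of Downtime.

-16

Under do(Heat=10), the mechanism Heat = 6 if Speed >= 0 else -4 is discarded; Heat is fixed at 10.
Wear = 3Heat + Speed + 5  [with Heat=10, Speed=-3]  = 32
Output = |Heat - Wear|  [with Heat=10, Wear=32]  = 22
Downtime = Heat - Output - 4  [with Heat=10, Output=22]  = -16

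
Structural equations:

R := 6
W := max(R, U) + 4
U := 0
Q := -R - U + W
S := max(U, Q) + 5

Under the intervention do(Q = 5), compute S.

Intervening sets Q = 5 and removes its equation (Q := -R - U + W).
S = max(U, Q) + 5  [with U=0, Q=5]  = 10

10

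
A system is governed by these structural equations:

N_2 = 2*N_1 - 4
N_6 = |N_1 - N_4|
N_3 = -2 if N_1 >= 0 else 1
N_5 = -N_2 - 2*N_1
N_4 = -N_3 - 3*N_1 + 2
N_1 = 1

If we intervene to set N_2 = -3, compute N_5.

1

do(N_2=-3) replaces the equation N_2 = 2*N_1 - 4 with the constant N_2 = -3.
N_5 = -N_2 - 2*N_1  [with N_2=-3, N_1=1]  = 1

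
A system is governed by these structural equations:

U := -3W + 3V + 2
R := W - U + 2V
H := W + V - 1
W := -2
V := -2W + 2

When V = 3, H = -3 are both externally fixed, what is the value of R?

Setting V = 3, H = -3 by intervention discards those variables' equations.
U = -3W + 3V + 2  [with W=-2, V=3]  = 17
R = W - U + 2V  [with W=-2, U=17, V=3]  = -13

-13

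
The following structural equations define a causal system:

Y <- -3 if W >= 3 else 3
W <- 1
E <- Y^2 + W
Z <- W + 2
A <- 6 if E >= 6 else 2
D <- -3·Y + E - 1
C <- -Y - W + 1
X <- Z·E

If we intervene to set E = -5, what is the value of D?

The intervention breaks the incoming arrows to E: E <- Y^2 + W no longer applies, and E = -5.
Y = -3 if W >= 3 else 3  [with W=1]  = 3
D = -3·Y + E - 1  [with Y=3, E=-5]  = -15

-15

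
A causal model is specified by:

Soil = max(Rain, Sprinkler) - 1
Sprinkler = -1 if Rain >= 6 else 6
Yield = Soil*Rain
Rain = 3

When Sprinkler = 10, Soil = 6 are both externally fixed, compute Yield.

Setting Sprinkler = 10, Soil = 6 by intervention discards those variables' equations.
Yield = Soil*Rain  [with Soil=6, Rain=3]  = 18

18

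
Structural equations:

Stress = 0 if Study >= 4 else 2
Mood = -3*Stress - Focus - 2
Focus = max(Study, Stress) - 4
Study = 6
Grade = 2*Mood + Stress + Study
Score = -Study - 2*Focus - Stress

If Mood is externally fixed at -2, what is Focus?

do(Mood=-2) replaces the equation Mood = -3*Stress - Focus - 2 with the constant Mood = -2.
Focus is not downstream of the intervention, so its value is determined by the original equations.
Stress = 0 if Study >= 4 else 2  [with Study=6]  = 0
Focus = max(Study, Stress) - 4  [with Study=6, Stress=0]  = 2

2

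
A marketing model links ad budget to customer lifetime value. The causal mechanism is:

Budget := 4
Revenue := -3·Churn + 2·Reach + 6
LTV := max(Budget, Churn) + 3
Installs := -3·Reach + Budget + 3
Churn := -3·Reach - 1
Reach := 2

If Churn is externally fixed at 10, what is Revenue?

Intervening sets Churn = 10 and removes its equation (Churn := -3·Reach - 1).
Revenue = -3·Churn + 2·Reach + 6  [with Churn=10, Reach=2]  = -20

-20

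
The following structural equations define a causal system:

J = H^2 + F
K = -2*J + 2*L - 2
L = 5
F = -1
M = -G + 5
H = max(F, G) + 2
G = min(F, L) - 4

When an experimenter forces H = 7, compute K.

-88

Under do(H=7), the mechanism H = max(F, G) + 2 is discarded; H is fixed at 7.
J = H^2 + F  [with H=7, F=-1]  = 48
K = -2*J + 2*L - 2  [with J=48, L=5]  = -88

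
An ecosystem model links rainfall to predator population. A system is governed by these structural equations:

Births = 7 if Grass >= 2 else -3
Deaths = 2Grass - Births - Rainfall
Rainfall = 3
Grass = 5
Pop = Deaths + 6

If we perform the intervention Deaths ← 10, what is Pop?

16

Intervening sets Deaths = 10 and removes its equation (Deaths = 2Grass - Births - Rainfall).
Pop = Deaths + 6  [with Deaths=10]  = 16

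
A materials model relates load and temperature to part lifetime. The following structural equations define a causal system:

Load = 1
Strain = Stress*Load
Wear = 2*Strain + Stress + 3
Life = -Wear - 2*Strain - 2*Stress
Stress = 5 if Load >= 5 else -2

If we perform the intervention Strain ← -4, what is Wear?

-7

The intervention breaks the incoming arrows to Strain: Strain = Stress*Load no longer applies, and Strain = -4.
Stress = 5 if Load >= 5 else -2  [with Load=1]  = -2
Wear = 2*Strain + Stress + 3  [with Strain=-4, Stress=-2]  = -7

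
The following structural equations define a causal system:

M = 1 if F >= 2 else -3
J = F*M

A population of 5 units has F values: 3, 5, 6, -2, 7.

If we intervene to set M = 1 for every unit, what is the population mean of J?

Every unit gets M=1 under the intervention. J values become 3, 5, 6, -2, 7; E[J|do(M=1)] = 3.8.

3.8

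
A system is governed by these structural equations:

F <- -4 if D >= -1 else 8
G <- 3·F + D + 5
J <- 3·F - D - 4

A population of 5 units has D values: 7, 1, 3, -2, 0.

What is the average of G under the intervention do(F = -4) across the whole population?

-5.2

do(F=-4) breaks F's dependence on D. With F=-4 fixed, G across the units is 0, -6, -4, -9, -7, mean -5.2.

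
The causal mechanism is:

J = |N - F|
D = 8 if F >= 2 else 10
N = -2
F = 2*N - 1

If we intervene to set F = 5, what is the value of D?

8

Under do(F=5), the mechanism F = 2*N - 1 is discarded; F is fixed at 5.
D = 8 if F >= 2 else 10  [with F=5]  = 8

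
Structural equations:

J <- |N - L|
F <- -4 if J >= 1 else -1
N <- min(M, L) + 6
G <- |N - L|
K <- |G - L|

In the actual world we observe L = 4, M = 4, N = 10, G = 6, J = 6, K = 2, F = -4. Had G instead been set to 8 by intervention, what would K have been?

4

Under do(G=8), the mechanism G <- |N - L| is discarded; G is fixed at 8.
K = |G - L|  [with G=8, L=4]  = 4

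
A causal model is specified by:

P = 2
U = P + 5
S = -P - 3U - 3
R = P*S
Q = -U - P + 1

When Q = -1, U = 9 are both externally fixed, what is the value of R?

-64

Setting Q = -1, U = 9 by intervention discards those variables' equations.
S = -P - 3U - 3  [with P=2, U=9]  = -32
R = P*S  [with P=2, S=-32]  = -64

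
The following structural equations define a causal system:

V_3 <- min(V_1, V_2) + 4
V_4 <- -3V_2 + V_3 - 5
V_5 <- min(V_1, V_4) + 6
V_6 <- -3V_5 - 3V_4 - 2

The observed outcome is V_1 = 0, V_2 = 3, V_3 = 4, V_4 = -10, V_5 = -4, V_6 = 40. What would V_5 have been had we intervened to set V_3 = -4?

-12

do(V_3=-4) replaces the equation V_3 <- min(V_1, V_2) + 4 with the constant V_3 = -4.
V_4 = -3V_2 + V_3 - 5  [with V_2=3, V_3=-4]  = -18
V_5 = min(V_1, V_4) + 6  [with V_1=0, V_4=-18]  = -12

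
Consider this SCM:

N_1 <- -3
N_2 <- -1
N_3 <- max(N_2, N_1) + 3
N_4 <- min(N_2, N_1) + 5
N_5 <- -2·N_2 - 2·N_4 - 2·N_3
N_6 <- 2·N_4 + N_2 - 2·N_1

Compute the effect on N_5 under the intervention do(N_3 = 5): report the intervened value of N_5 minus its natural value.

do(N_3=5) replaces the equation N_3 <- max(N_2, N_1) + 3 with the constant N_3 = 5.
N_4 = min(N_2, N_1) + 5  [with N_2=-1, N_1=-3]  = 2
N_5 = -2·N_2 - 2·N_4 - 2·N_3  [with N_2=-1, N_4=2, N_3=5]  = -12
Without intervention: N_3 = max(N_2, N_1) + 3  [with N_2=-1, N_1=-3]  = 2; N_4 = min(N_2, N_1) + 5  [with N_2=-1, N_1=-3]  = 2; N_5 = -2·N_2 - 2·N_4 - 2·N_3  [with N_2=-1, N_4=2, N_3=2]  = -6.
Change = -12 − (-6) = -6.

-6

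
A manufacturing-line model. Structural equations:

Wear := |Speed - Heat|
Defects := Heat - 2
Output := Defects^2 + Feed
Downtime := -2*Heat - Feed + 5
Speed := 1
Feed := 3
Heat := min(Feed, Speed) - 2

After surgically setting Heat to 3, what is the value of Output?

4

The intervention breaks the incoming arrows to Heat: Heat := min(Feed, Speed) - 2 no longer applies, and Heat = 3.
Defects = Heat - 2  [with Heat=3]  = 1
Output = Defects^2 + Feed  [with Defects=1, Feed=3]  = 4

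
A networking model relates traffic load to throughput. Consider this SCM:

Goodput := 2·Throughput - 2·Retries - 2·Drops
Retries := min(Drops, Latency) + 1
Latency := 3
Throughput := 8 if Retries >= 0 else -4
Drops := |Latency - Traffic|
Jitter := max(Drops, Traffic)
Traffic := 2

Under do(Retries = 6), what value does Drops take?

1

Under do(Retries=6), the mechanism Retries := min(Drops, Latency) + 1 is discarded; Retries is fixed at 6.
Since Drops is not a descendant of the intervened variable, it is unaffected.
Drops = |Latency - Traffic|  [with Latency=3, Traffic=2]  = 1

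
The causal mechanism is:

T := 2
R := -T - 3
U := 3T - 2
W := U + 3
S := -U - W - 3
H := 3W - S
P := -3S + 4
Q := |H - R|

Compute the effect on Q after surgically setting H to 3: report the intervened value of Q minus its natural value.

Intervening sets H = 3 and removes its equation (H := 3W - S).
R = -T - 3  [with T=2]  = -5
Q = |H - R|  [with H=3, R=-5]  = 8
Without intervention: R = -T - 3  [with T=2]  = -5; U = 3T - 2  [with T=2]  = 4; W = U + 3  [with U=4]  = 7; S = -U - W - 3  [with U=4, W=7]  = -14; H = 3W - S  [with W=7, S=-14]  = 35; Q = |H - R|  [with H=35, R=-5]  = 40.
Change = 8 − 40 = -32.

-32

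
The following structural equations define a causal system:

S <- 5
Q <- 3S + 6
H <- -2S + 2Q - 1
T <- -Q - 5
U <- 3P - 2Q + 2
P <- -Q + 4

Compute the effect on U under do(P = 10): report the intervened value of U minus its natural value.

81

The intervention breaks the incoming arrows to P: P <- -Q + 4 no longer applies, and P = 10.
Q = 3S + 6  [with S=5]  = 21
U = 3P - 2Q + 2  [with P=10, Q=21]  = -10
Without intervention: Q = 3S + 6  [with S=5]  = 21; P = -Q + 4  [with Q=21]  = -17; U = 3P - 2Q + 2  [with P=-17, Q=21]  = -91.
Change = -10 − (-91) = 81.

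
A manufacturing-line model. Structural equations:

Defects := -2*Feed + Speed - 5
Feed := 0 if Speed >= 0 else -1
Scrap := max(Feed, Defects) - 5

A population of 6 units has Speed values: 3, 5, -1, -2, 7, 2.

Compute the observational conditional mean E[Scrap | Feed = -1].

-6

E[Scrap|Feed=-1] averages over only the 2 units with Feed=-1 (Speed = -1, -2): Scrap = -6, -6, mean -6.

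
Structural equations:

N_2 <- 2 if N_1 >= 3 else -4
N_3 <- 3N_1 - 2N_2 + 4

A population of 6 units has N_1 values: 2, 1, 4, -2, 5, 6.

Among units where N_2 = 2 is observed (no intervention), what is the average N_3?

E[N_3|N_2=2] averages over only the 3 units with N_2=2 (N_1 = 4, 5, 6): N_3 = 12, 15, 18, mean 15.

15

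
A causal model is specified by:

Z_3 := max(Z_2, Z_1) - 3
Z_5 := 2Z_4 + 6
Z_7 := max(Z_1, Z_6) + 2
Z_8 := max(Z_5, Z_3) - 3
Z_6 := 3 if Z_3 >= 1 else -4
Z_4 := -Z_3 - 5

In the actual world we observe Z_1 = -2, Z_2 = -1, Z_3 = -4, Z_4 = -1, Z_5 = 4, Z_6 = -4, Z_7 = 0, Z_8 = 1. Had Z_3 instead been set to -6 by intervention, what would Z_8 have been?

5

The intervention breaks the incoming arrows to Z_3: Z_3 := max(Z_2, Z_1) - 3 no longer applies, and Z_3 = -6.
Z_4 = -Z_3 - 5  [with Z_3=-6]  = 1
Z_5 = 2Z_4 + 6  [with Z_4=1]  = 8
Z_8 = max(Z_5, Z_3) - 3  [with Z_5=8, Z_3=-6]  = 5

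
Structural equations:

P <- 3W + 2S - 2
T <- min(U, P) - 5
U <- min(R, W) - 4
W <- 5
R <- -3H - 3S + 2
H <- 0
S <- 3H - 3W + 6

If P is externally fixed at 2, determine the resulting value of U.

1

Under do(P=2), the mechanism P <- 3W + 2S - 2 is discarded; P is fixed at 2.
Since U is not a descendant of the intervened variable, it is unaffected.
S = 3H - 3W + 6  [with H=0, W=5]  = -9
R = -3H - 3S + 2  [with H=0, S=-9]  = 29
U = min(R, W) - 4  [with R=29, W=5]  = 1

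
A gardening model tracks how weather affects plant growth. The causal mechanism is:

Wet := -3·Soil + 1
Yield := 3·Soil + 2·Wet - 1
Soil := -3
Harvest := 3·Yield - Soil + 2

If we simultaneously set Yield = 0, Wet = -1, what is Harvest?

The joint intervention fixes Yield = 0, Wet = -1, removing each variable's own equation.
Harvest = 3·Yield - Soil + 2  [with Yield=0, Soil=-3]  = 5

5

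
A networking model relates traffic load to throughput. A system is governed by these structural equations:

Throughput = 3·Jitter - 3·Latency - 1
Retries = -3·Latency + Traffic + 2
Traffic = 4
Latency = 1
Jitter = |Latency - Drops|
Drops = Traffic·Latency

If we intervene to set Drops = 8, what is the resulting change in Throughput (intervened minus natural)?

12

The intervention breaks the incoming arrows to Drops: Drops = Traffic·Latency no longer applies, and Drops = 8.
Jitter = |Latency - Drops|  [with Latency=1, Drops=8]  = 7
Throughput = 3·Jitter - 3·Latency - 1  [with Jitter=7, Latency=1]  = 17
Without intervention: Drops = Traffic·Latency  [with Traffic=4, Latency=1]  = 4; Jitter = |Latency - Drops|  [with Latency=1, Drops=4]  = 3; Throughput = 3·Jitter - 3·Latency - 1  [with Jitter=3, Latency=1]  = 5.
Change = 17 − 5 = 12.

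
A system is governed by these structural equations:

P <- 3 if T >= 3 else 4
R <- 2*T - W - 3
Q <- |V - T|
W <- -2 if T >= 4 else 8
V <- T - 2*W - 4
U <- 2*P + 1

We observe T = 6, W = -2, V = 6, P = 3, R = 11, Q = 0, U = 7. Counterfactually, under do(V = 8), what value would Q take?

The intervention breaks the incoming arrows to V: V <- T - 2*W - 4 no longer applies, and V = 8.
Q = |V - T|  [with V=8, T=6]  = 2

2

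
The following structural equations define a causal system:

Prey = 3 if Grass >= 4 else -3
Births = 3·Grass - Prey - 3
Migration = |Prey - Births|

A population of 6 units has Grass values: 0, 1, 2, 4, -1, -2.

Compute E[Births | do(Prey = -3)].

2

Under do(Prey=-3), Prey's equation is replaced by Prey=-3 for every unit. Per-unit Births: 0, 3, 6, 12, -3, -6. Mean = 2.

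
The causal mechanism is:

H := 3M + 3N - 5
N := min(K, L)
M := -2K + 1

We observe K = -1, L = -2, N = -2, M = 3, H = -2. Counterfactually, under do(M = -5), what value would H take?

-26

Intervening sets M = -5 and removes its equation (M := -2K + 1).
N = min(K, L)  [with K=-1, L=-2]  = -2
H = 3M + 3N - 5  [with M=-5, N=-2]  = -26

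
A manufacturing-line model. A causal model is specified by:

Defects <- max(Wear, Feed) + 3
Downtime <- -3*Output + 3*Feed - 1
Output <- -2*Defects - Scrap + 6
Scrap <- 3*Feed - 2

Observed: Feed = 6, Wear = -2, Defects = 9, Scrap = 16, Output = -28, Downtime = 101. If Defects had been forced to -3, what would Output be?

do(Defects=-3) replaces the equation Defects <- max(Wear, Feed) + 3 with the constant Defects = -3.
Scrap = 3*Feed - 2  [with Feed=6]  = 16
Output = -2*Defects - Scrap + 6  [with Defects=-3, Scrap=16]  = -4

-4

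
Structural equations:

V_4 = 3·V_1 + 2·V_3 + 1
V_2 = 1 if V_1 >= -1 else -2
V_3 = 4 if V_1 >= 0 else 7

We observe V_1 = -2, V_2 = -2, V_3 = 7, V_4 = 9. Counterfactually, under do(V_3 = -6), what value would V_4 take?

-17

The intervention breaks the incoming arrows to V_3: V_3 = 4 if V_1 >= 0 else 7 no longer applies, and V_3 = -6.
V_4 = 3·V_1 + 2·V_3 + 1  [with V_1=-2, V_3=-6]  = -17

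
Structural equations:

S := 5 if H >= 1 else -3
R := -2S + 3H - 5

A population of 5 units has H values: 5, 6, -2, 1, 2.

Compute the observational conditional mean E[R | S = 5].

-4.5

Observing S=5 restricts to units where S's equation naturally yields 5: H ∈ {5, 6, 1, 2}. In that subpopulation R = 0, 3, -12, -9, mean -4.5.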